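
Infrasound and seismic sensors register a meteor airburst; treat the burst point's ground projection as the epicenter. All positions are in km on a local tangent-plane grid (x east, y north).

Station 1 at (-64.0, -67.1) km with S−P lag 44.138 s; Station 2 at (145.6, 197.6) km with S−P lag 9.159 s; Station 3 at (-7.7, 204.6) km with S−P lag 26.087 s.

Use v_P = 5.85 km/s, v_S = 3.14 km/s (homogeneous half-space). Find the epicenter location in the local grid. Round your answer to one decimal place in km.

155.4 km east, 136.3 km north

Distance from S−P lag: d = Δt · v_P v_S / (v_P − v_S) = Δt · (5.85·3.14)/(5.85−3.14) ≈ 6.7782·Δt.
So d_Station 1 = 299.18, d_Station 2 = 62.08, d_Station 3 = 176.82 km.
Circle about each station: (x + 64.0)² + (y + 67.1)² = 299.18²; (x − 145.6)² + (y − 197.6)² = 62.08²; (x + 7.7)² + (y − 204.6)² = 176.82².
Subtracting pairs of circle equations eliminates x²+y² and gives linear equations (the radical axes):
419.2 x + 529.4 y = 137301.46
112.6 x + 543.4 y = 91565.40
Solving the 2×2 system: x ≈ 155.4, y ≈ 136.3 km.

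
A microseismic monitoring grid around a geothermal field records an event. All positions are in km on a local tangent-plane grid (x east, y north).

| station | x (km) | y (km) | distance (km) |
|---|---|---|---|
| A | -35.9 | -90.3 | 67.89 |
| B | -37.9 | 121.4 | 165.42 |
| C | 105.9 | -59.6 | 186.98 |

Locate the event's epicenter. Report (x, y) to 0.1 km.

(-79.9, -38.6)

Circle about each station: (x + 35.9)² + (y + 90.3)² = 67.89²; (x + 37.9)² + (y − 121.4)² = 165.42²; (x − 105.9)² + (y + 59.6)² = 186.98².
Subtracting pairs of circle equations eliminates x²+y² and gives linear equations (the radical axes):
-4.0 x + 423.4 y = -16023.25
283.6 x + 61.4 y = -25028.40
Solving the 2×2 system: x ≈ -79.9, y ≈ -38.6 km.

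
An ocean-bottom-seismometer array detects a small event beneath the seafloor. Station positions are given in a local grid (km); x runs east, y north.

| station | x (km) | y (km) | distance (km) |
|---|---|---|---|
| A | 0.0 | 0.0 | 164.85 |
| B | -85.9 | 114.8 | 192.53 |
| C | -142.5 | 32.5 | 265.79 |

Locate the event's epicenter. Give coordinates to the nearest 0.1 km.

Circle about each station: x² + y² = 164.85²; (x + 85.9)² + (y − 114.8)² = 192.53²; (x + 142.5)² + (y − 32.5)² = 265.79².
Subtracting the A equation from the B and C equations removes the quadratic terms:
-171.8 x + 229.6 y = 10665.57
-285.0 x + 65.0 y = -22106.30
Solving the 2×2 system: x ≈ 106.3, y ≈ 126.0 km.

(106.3, 126.0)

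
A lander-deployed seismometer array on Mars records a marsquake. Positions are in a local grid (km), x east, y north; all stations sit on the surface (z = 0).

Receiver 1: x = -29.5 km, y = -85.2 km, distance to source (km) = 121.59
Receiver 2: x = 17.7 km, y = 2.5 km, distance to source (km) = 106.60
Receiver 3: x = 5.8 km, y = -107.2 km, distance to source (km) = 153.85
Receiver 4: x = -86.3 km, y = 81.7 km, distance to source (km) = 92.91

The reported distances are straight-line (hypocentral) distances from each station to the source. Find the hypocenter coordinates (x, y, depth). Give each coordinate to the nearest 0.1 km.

(-69.9, 12.6, 59.9)

Each station gives a sphere (x−x_i)² + (y−y_i)² + z² = d_i² (stations at z=0).
Subtracting the Receiver 1 sphere from Receiver 2 and Receiver 3: z² cancels, leaving linear equations in x and y:
94.4 x + 175.4 y = -4389.18
70.6 x − 44.0 y = -5489.50
Solving: x ≈ -69.904, y ≈ 12.598 km (keep extra digits for the depth step; rounded: -69.9, 12.6).
Then from the Receiver 1 sphere: z² = 121.59² − (x + 29.5)² − (y + 85.2)² with x = -69.904, y = 12.598, so z ≈ 59.893 ≈ 59.9 km.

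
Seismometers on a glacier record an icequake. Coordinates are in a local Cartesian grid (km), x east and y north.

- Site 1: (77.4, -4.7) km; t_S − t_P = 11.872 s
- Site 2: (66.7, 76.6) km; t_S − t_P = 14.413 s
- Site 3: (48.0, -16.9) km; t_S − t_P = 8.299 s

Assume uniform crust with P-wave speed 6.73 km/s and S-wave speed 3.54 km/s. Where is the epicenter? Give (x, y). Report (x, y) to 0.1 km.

-11.0 km east, 2.1 km north

Distance from S−P lag: d = Δt · v_P v_S / (v_P − v_S) = Δt · (6.73·3.54)/(6.73−3.54) ≈ 7.4684·Δt.
So d_Site 1 = 88.66, d_Site 2 = 107.64, d_Site 3 = 61.98 km.
Circle about each station: (x − 77.4)² + (y + 4.7)² = 88.66²; (x − 66.7)² + (y − 76.6)² = 107.64²; (x − 48.0)² + (y + 16.9)² = 61.98².
Subtracting pairs of circle equations eliminates x²+y² and gives linear equations (the radical axes):
-21.4 x + 162.6 y = 577.83
-58.8 x − 24.4 y = 595.84
Solving the 2×2 system: x ≈ -11.0, y ≈ 2.1 km.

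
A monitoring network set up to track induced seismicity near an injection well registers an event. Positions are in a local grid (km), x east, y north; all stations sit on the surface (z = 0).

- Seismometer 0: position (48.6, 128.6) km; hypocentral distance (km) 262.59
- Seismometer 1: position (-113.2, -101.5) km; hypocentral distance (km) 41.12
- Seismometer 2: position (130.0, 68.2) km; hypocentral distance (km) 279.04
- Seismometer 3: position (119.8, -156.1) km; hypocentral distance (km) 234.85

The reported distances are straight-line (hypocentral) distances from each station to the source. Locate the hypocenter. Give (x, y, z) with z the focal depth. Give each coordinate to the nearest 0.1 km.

Each station gives a sphere (x−x_i)² + (y−y_i)² + z² = d_i² (stations at z=0).
Subtracting the Seismometer 0 sphere from Seismometer 1 and Seismometer 2: z² cancels, leaving linear equations in x and y:
-323.6 x − 460.2 y = 71479.22
162.8 x − 120.8 y = -6258.49
Solving: x ≈ -100.997, y ≈ -84.304 km (keep extra digits for the depth step; rounded: -101.0, -84.3).
Then from the Seismometer 0 sphere: z² = 262.59² − (x − 48.6)² − (y − 128.6)² with x = -100.997, y = -84.304, so z ≈ 35.301 ≈ 35.3 km.

x ≈ -101.0 km, y ≈ -84.3 km, depth ≈ 35.3 km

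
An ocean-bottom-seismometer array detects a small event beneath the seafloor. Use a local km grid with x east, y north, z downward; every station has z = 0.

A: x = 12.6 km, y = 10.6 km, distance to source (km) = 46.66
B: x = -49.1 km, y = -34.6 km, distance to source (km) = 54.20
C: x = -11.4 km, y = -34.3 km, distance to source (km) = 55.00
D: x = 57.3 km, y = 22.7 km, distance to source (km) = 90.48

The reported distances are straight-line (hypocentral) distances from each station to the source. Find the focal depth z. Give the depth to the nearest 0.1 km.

z ≈ 13.7 km

Each station gives a sphere (x−x_i)² + (y−y_i)² + z² = d_i² (stations at z=0).
Subtracting the A sphere from B and C: z² cancels, leaving linear equations in x and y:
-123.4 x − 90.4 y = 2576.37
-48.0 x − 89.8 y = 187.49
Solving: x ≈ -31.801, y ≈ 14.911 km (keep extra digits for the depth step; rounded: -31.8, 14.9).
Then from the A sphere: z² = 46.66² − (x − 12.6)² − (y − 10.6)² with x = -31.801, y = 14.911, so z ≈ 13.679 ≈ 13.7 km.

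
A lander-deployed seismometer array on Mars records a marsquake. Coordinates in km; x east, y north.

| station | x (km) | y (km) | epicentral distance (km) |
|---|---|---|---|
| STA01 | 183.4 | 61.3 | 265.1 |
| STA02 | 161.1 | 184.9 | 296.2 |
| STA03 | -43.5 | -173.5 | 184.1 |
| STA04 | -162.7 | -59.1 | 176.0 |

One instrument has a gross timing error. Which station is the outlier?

STA04

Solve using three stations at a time. Using STA01, STA02, STA03 (subtract circle equations pairwise → linear system) gives (x, y) ≈ (-76.2, 7.7).
Distances from that point to each station vs reported:
  STA01: calculated 265.1 vs reported 265.1 → residual 0.0 km
  STA02: calculated 296.2 vs reported 296.2 → residual 0.0 km
  STA03: calculated 184.1 vs reported 184.1 → residual 0.0 km
  STA04: calculated 109.3 vs reported 176.0 → residual 66.7 km
STA01, STA02, STA03 are mutually consistent (residuals ≈ 0); STA04 is off by 66.7 km.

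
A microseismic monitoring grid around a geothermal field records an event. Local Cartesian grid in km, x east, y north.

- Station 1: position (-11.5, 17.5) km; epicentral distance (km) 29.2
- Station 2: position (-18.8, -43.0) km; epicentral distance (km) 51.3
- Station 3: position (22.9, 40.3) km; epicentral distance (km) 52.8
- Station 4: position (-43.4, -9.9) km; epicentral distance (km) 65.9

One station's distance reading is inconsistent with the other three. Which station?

Station 1

Solve using three stations at a time. Using Station 2, Station 3, Station 4 (subtract circle equations pairwise → linear system) gives (x, y) ≈ (22.4, -12.5).
Distances from that point to each station vs reported:
  Station 1: calculated 45.3 vs reported 29.2 → residual 16.1 km
  Station 2: calculated 51.3 vs reported 51.3 → residual 0.0 km
  Station 3: calculated 52.8 vs reported 52.8 → residual 0.0 km
  Station 4: calculated 65.9 vs reported 65.9 → residual 0.0 km
Station 2, Station 3, Station 4 are mutually consistent (residuals ≈ 0); Station 1 is off by 16.1 km.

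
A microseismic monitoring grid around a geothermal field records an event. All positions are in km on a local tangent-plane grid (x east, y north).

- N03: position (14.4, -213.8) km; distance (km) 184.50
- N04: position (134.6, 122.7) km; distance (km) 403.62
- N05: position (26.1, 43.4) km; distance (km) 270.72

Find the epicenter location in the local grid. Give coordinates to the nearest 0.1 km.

Circle about each station: (x − 14.4)² + (y + 213.8)² = 184.50²; (x − 134.6)² + (y − 122.7)² = 403.62²; (x − 26.1)² + (y − 43.4)² = 270.72².
Subtracting the N03 equation from the N04 and N05 equations removes the quadratic terms:
240.4 x + 673.0 y = -141614.20
23.4 x + 514.4 y = -82602.10
Solving the 2×2 system: x ≈ -159.9, y ≈ -153.3 km.
Check against N03 (with the unrounded x, y): √((x − 14.4)²+(y + 213.8)²) = 184.50 ≈ 184.50 km. ✓

x ≈ -159.9 km, y ≈ -153.3 km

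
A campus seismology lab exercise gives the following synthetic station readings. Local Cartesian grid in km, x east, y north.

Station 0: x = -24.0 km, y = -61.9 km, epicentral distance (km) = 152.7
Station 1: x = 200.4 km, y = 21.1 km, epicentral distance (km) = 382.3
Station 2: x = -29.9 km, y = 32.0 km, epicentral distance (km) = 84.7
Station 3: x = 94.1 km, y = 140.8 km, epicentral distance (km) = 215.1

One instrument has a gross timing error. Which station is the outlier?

Station 1

Solve using three stations at a time. Using Station 0, Station 2, Station 3 (subtract circle equations pairwise → linear system) gives (x, y) ≈ (-107.6, 65.9).
Distances from that point to each station vs reported:
  Station 0: calculated 152.7 vs reported 152.7 → residual 0.0 km
  Station 1: calculated 311.2 vs reported 382.3 → residual 71.1 km
  Station 2: calculated 84.8 vs reported 84.7 → residual 0.1 km
  Station 3: calculated 215.1 vs reported 215.1 → residual 0.0 km
Station 0, Station 2, Station 3 are mutually consistent (residuals ≈ 0); Station 1 is off by 71.1 km.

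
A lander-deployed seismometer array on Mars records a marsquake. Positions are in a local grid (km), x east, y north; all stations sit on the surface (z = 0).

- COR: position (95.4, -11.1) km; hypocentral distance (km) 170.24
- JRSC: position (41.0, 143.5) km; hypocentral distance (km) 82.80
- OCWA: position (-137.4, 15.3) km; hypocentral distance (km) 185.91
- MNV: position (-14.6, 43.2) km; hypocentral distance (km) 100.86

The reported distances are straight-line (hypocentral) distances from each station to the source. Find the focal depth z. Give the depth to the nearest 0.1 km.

68.3 km

Each station gives a sphere (x−x_i)² + (y−y_i)² + z² = d_i² (stations at z=0).
Subtracting the COR sphere from JRSC and OCWA: z² cancels, leaving linear equations in x and y:
-108.8 x + 309.2 y = 35174.70
-465.6 x + 52.8 y = 4307.61
Solving: x ≈ 3.801, y ≈ 115.098 km (keep extra digits for the depth step; rounded: 3.8, 115.1).
Then from the COR sphere: z² = 170.24² − (x − 95.4)² − (y + 11.1)² with x = 3.801, y = 115.098, so z ≈ 68.303 ≈ 68.3 km.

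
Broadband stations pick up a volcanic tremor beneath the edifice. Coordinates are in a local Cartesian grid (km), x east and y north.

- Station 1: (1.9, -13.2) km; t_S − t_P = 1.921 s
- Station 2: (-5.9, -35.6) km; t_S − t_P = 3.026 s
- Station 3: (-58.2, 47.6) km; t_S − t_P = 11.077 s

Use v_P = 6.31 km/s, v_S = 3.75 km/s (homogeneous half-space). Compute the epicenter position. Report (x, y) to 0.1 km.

(17.9, -20.9)

Distance from S−P lag: d = Δt · v_P v_S / (v_P − v_S) = Δt · (6.31·3.75)/(6.31−3.75) ≈ 9.2432·Δt.
So d_Station 1 = 17.76, d_Station 2 = 27.97, d_Station 3 = 102.39 km.
Circle about each station: (x − 1.9)² + (y + 13.2)² = 17.76²; (x + 5.9)² + (y + 35.6)² = 27.97²; (x + 58.2)² + (y − 47.6)² = 102.39².
Subtracting pairs of circle equations eliminates x²+y² and gives linear equations (the radical axes):
-15.6 x − 44.8 y = 657.42
-120.2 x + 121.6 y = -4693.14
Solving the 2×2 system: x ≈ 17.9, y ≈ -20.9 km.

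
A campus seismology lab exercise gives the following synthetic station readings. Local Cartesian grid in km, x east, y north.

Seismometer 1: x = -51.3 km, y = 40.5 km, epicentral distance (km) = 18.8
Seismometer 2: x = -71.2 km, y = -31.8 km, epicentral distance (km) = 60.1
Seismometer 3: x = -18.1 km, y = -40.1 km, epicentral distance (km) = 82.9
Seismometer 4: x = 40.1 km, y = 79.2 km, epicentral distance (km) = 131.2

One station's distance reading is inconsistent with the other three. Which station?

Seismometer 4

Solve using three stations at a time. Using Seismometer 1, Seismometer 2, Seismometer 3 (subtract circle equations pairwise → linear system) gives (x, y) ≈ (-65.4, 28.0).
Distances from that point to each station vs reported:
  Seismometer 1: calculated 18.8 vs reported 18.8 → residual 0.0 km
  Seismometer 2: calculated 60.1 vs reported 60.1 → residual 0.0 km
  Seismometer 3: calculated 82.9 vs reported 82.9 → residual 0.0 km
  Seismometer 4: calculated 117.2 vs reported 131.2 → residual 14.0 km
Seismometer 1, Seismometer 2, Seismometer 3 are mutually consistent (residuals ≈ 0); Seismometer 4 is off by 14.0 km.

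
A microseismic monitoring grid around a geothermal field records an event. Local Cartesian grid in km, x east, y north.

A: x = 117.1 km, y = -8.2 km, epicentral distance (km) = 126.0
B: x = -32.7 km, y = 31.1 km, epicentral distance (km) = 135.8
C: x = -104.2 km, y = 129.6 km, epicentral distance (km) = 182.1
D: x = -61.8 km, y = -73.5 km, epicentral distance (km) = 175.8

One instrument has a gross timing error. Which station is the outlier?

Solve using three stations at a time. Using A, B, C (subtract circle equations pairwise → linear system) gives (x, y) ≈ (76.9, 111.2).
Distances from that point to each station vs reported:
  A: calculated 125.9 vs reported 126.0 → residual 0.1 km
  B: calculated 135.7 vs reported 135.8 → residual 0.1 km
  C: calculated 182.1 vs reported 182.1 → residual 0.0 km
  D: calculated 231.0 vs reported 175.8 → residual 55.2 km
A, B, C are mutually consistent (residuals ≈ 0); D is off by 55.2 km.

D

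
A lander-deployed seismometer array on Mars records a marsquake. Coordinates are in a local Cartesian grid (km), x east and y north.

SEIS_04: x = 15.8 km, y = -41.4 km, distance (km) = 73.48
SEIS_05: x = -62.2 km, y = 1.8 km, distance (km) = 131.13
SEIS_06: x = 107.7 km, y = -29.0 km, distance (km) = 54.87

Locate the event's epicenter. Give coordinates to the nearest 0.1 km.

Circle about each station: (x − 15.8)² + (y + 41.4)² = 73.48²; (x + 62.2)² + (y − 1.8)² = 131.13²; (x − 107.7)² + (y + 29.0)² = 54.87².
Subtracting pairs of circle equations eliminates x²+y² and gives linear equations (the radical axes):
-156.0 x + 86.4 y = -9887.29
183.8 x + 24.8 y = 12865.28
Solving the 2×2 system: x ≈ 68.7, y ≈ 9.6 km.

68.7 km east, 9.6 km north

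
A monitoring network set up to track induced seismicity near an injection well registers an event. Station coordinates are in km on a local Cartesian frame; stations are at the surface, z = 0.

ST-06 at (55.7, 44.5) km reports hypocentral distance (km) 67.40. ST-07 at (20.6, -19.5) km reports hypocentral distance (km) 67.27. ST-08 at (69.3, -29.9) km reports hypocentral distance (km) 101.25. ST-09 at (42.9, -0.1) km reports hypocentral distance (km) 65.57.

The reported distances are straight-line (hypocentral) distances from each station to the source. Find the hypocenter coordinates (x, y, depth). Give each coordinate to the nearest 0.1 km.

x ≈ -1.3 km, y ≈ 34.0 km, depth ≈ 34.4 km

Each station gives a sphere (x−x_i)² + (y−y_i)² + z² = d_i² (stations at z=0).
Subtracting the ST-06 sphere from ST-07 and ST-08: z² cancels, leaving linear equations in x and y:
-70.2 x − 128.0 y = -4260.62
27.2 x − 148.8 y = -5095.04
Solving: x ≈ -1.306, y ≈ 34.002 km (keep extra digits for the depth step; rounded: -1.3, 34.0).
Then from the ST-06 sphere: z² = 67.40² − (x − 55.7)² − (y − 44.5)² with x = -1.306, y = 34.002, so z ≈ 34.393 ≈ 34.4 km.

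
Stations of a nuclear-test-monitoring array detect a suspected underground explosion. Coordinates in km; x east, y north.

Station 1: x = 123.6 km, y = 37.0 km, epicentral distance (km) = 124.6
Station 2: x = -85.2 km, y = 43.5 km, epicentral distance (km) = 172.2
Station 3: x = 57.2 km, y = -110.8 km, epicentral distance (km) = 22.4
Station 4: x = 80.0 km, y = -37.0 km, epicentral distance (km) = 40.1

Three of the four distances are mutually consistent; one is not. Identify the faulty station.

Station 3

Solve using three stations at a time. Using Station 1, Station 2, Station 4 (subtract circle equations pairwise → linear system) gives (x, y) ≈ (49.8, -63.4).
Distances from that point to each station vs reported:
  Station 1: calculated 124.6 vs reported 124.6 → residual 0.0 km
  Station 2: calculated 172.2 vs reported 172.2 → residual 0.0 km
  Station 3: calculated 48.0 vs reported 22.4 → residual 25.6 km
  Station 4: calculated 40.1 vs reported 40.1 → residual 0.0 km
Station 1, Station 2, Station 4 are mutually consistent (residuals ≈ 0); Station 3 is off by 25.6 km.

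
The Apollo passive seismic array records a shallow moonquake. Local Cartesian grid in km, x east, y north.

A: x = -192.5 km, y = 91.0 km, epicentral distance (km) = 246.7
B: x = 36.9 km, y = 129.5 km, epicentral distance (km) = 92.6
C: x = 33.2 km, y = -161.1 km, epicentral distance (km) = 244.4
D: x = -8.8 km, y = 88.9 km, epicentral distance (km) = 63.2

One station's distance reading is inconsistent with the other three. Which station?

Solve using three stations at a time. Using A, C, D (subtract circle equations pairwise → linear system) gives (x, y) ≈ (54.0, 82.4).
Distances from that point to each station vs reported:
  A: calculated 246.7 vs reported 246.7 → residual 0.0 km
  B: calculated 50.1 vs reported 92.6 → residual 42.5 km
  C: calculated 244.4 vs reported 244.4 → residual 0.0 km
  D: calculated 63.2 vs reported 63.2 → residual 0.0 km
A, C, D are mutually consistent (residuals ≈ 0); B is off by 42.5 km.

B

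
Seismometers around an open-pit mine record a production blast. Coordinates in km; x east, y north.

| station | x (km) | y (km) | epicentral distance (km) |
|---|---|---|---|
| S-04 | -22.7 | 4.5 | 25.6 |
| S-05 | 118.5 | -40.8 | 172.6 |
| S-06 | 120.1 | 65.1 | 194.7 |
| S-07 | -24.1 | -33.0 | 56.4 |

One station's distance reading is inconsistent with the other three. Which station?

S-06

Solve using three stations at a time. Using S-04, S-05, S-07 (subtract circle equations pairwise → linear system) gives (x, y) ≈ (-43.0, 20.2).
Distances from that point to each station vs reported:
  S-04: calculated 25.6 vs reported 25.6 → residual 0.0 km
  S-05: calculated 172.6 vs reported 172.6 → residual 0.0 km
  S-06: calculated 169.2 vs reported 194.7 → residual 25.5 km
  S-07: calculated 56.4 vs reported 56.4 → residual 0.0 km
S-04, S-05, S-07 are mutually consistent (residuals ≈ 0); S-06 is off by 25.5 km.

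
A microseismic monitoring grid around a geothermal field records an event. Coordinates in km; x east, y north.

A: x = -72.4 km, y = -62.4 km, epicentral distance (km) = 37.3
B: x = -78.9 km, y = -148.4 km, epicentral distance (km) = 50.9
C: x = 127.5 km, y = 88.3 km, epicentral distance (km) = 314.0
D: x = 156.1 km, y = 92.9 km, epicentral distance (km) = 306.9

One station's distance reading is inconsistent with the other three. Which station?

Solve using three stations at a time. Using A, B, D (subtract circle equations pairwise → linear system) gives (x, y) ≈ (-84.4, -97.8).
Distances from that point to each station vs reported:
  A: calculated 37.3 vs reported 37.3 → residual 0.0 km
  B: calculated 50.9 vs reported 50.9 → residual 0.0 km
  C: calculated 282.0 vs reported 314.0 → residual 32.0 km
  D: calculated 306.9 vs reported 306.9 → residual 0.0 km
A, B, D are mutually consistent (residuals ≈ 0); C is off by 32.0 km.

C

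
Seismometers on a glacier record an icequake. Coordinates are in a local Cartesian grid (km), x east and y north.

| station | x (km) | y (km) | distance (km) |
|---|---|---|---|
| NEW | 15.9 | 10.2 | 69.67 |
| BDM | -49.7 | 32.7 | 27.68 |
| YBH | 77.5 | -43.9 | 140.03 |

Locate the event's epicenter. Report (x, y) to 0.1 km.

x ≈ -53.6 km, y ≈ 5.3 km

Circle about each station: (x − 15.9)² + (y − 10.2)² = 69.67²; (x + 49.7)² + (y − 32.7)² = 27.68²; (x − 77.5)² + (y + 43.9)² = 140.03².
Subtracting pairs of circle equations eliminates x²+y² and gives linear equations (the radical axes):
-131.2 x + 45.0 y = 7270.26
123.2 x − 108.2 y = -7177.88
Solving the 2×2 system: x ≈ -53.6, y ≈ 5.3 km.
Check against NEW (with the unrounded x, y): √((x − 15.9)²+(y − 10.2)²) = 69.66 ≈ 69.67 km. ✓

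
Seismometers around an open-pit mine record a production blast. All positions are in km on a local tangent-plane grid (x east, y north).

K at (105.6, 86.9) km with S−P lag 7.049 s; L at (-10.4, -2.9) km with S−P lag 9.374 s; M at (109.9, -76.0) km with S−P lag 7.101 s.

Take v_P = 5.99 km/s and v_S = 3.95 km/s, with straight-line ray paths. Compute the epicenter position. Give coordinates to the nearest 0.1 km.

98.0 km east, 5.5 km north

Distance from S−P lag: d = Δt · v_P v_S / (v_P − v_S) = Δt · (5.99·3.95)/(5.99−3.95) ≈ 11.5983·Δt.
So d_K = 81.76, d_L = 108.72, d_M = 82.36 km.
Circle about each station: (x − 105.6)² + (y − 86.9)² = 81.76²; (x + 10.4)² + (y + 2.9)² = 108.72²; (x − 109.9)² + (y + 76.0)² = 82.36².
Subtracting the K equation from the L and M equations removes the quadratic terms:
-232.0 x − 179.6 y = -23721.74
8.6 x − 325.8 y = -947.43
Solving the 2×2 system: x ≈ 98.0, y ≈ 5.5 km.
Check against K (with the unrounded x, y): √((x − 105.6)²+(y − 86.9)²) = 81.76 ≈ 81.76 km. ✓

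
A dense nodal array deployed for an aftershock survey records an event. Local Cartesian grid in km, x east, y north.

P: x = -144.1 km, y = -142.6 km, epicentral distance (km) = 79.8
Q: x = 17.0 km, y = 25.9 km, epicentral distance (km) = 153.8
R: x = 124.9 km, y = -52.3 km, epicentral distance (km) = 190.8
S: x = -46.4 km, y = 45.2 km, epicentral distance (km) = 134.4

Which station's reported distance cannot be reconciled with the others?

Solve using three stations at a time. Using P, Q, S (subtract circle equations pairwise → linear system) gives (x, y) ≈ (-94.1, -80.4).
Distances from that point to each station vs reported:
  P: calculated 79.8 vs reported 79.8 → residual 0.0 km
  Q: calculated 153.8 vs reported 153.8 → residual 0.0 km
  R: calculated 220.8 vs reported 190.8 → residual 30.0 km
  S: calculated 134.4 vs reported 134.4 → residual 0.0 km
P, Q, S are mutually consistent (residuals ≈ 0); R is off by 30.0 km.

R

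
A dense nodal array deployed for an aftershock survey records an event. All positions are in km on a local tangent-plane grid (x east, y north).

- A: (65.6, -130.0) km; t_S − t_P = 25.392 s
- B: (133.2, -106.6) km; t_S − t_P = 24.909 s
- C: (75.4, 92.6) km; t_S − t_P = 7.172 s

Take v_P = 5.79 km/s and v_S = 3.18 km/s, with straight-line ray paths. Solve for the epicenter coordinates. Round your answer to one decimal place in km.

(50.6, 48.5)

Distance from S−P lag: d = Δt · v_P v_S / (v_P − v_S) = Δt · (5.79·3.18)/(5.79−3.18) ≈ 7.0545·Δt.
So d_A = 179.13, d_B = 175.72, d_C = 50.59 km.
Circle about each station: (x − 65.6)² + (y + 130.0)² = 179.13²; (x − 133.2)² + (y + 106.6)² = 175.72²; (x − 75.4)² + (y − 92.6)² = 50.59².
Subtracting the A equation from the B and C equations removes the quadratic terms:
135.2 x + 46.8 y = 9112.48
19.6 x + 445.2 y = 22584.77
Solving the 2×2 system: x ≈ 50.6, y ≈ 48.5 km.
Check against A (with the unrounded x, y): √((x − 65.6)²+(y + 130.0)²) = 179.13 ≈ 179.13 km. ✓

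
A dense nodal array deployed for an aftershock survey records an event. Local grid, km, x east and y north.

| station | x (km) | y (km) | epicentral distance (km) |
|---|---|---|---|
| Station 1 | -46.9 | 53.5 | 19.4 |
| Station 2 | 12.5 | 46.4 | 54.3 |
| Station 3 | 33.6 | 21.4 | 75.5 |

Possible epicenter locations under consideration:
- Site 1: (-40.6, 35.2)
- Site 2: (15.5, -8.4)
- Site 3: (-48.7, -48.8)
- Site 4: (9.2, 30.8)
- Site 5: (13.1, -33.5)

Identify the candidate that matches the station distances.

Site 1

For each candidate, compare |candidate − station| to the reported distance:
Site 1: residuals Station 1 0.0, Station 2 0.0, Station 3 0.0 → max 0.0 km
Site 2: residuals Station 1 68.5, Station 2 0.6, Station 3 40.6 → max 68.5 km
Site 3: residuals Station 1 82.9, Station 2 58.9, Station 3 32.7 → max 82.9 km
Site 4: residuals Station 1 41.1, Station 2 38.4, Station 3 49.4 → max 49.4 km
Site 5: residuals Station 1 86.3, Station 2 25.6, Station 3 16.9 → max 86.3 km
Only Site 1 has all residuals ≈ 0.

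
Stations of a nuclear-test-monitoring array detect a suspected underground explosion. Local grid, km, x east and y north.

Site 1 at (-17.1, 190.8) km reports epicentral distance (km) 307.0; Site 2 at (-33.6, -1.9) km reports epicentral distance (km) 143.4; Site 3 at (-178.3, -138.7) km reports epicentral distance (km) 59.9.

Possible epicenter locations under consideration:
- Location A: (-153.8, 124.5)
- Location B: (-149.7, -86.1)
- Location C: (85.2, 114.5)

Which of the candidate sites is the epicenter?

For each candidate, compare |candidate − station| to the reported distance:
Location A: residuals Site 1 155.1, Site 2 31.0, Site 3 204.4 → max 204.4 km
Location B: residuals Site 1 0.0, Site 2 0.0, Site 3 0.0 → max 0.0 km
Location C: residuals Site 1 179.4, Site 2 22.9, Site 3 305.5 → max 305.5 km
Only Location B has all residuals ≈ 0.

Location B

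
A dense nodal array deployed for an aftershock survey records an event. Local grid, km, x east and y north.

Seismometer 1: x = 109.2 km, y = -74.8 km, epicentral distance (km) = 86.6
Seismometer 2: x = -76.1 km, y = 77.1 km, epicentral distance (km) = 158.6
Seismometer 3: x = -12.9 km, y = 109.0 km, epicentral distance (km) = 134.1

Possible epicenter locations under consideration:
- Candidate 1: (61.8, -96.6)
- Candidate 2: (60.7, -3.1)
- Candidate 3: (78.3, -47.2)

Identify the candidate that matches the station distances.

Candidate 2

For each candidate, compare |candidate − station| to the reported distance:
Candidate 1: residuals Seismometer 1 34.4, Seismometer 2 63.2, Seismometer 3 84.6 → max 84.6 km
Candidate 2: residuals Seismometer 1 0.0, Seismometer 2 0.0, Seismometer 3 0.0 → max 0.0 km
Candidate 3: residuals Seismometer 1 45.2, Seismometer 2 39.6, Seismometer 3 46.8 → max 46.8 km
Only Candidate 2 has all residuals ≈ 0.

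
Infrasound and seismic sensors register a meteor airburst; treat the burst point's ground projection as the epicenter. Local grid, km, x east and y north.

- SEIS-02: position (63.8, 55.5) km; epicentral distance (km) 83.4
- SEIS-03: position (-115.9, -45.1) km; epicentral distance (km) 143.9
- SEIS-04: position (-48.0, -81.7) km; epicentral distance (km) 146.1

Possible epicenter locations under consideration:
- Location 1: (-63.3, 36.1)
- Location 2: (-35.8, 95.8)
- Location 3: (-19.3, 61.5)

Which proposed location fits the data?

Location 3

For each candidate, compare |candidate − station| to the reported distance:
Location 1: residuals SEIS-02 45.2, SEIS-03 47.2, SEIS-04 27.3 → max 47.2 km
Location 2: residuals SEIS-02 24.0, SEIS-03 18.2, SEIS-04 31.8 → max 31.8 km
Location 3: residuals SEIS-02 0.1, SEIS-03 0.0, SEIS-04 0.1 → max 0.1 km
Only Location 3 has all residuals ≈ 0.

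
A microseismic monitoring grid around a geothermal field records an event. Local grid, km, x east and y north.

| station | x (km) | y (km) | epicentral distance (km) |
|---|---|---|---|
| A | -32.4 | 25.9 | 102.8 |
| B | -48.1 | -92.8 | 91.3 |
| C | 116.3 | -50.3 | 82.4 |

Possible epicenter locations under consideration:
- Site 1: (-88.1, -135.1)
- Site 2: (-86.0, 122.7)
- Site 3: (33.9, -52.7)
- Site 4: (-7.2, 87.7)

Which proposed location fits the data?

Site 3

For each candidate, compare |candidate − station| to the reported distance:
Site 1: residuals A 67.6, B 33.1, C 138.9 → max 138.9 km
Site 2: residuals A 7.8, B 127.5, C 183.8 → max 183.8 km
Site 3: residuals A 0.0, B 0.0, C 0.0 → max 0.0 km
Site 4: residuals A 36.1, B 93.8, C 102.8 → max 102.8 km
Only Site 3 has all residuals ≈ 0.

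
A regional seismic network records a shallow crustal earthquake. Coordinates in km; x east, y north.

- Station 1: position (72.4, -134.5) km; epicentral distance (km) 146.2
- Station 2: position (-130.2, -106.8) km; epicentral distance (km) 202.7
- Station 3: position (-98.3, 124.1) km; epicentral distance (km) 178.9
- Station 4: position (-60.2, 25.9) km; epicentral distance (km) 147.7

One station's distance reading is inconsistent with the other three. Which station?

Solve using three stations at a time. Using Station 1, Station 2, Station 3 (subtract circle equations pairwise → linear system) gives (x, y) ≈ (37.3, 7.4).
Distances from that point to each station vs reported:
  Station 1: calculated 146.2 vs reported 146.2 → residual 0.0 km
  Station 2: calculated 202.7 vs reported 202.7 → residual 0.0 km
  Station 3: calculated 178.9 vs reported 178.9 → residual 0.0 km
  Station 4: calculated 99.2 vs reported 147.7 → residual 48.5 km
Station 1, Station 2, Station 3 are mutually consistent (residuals ≈ 0); Station 4 is off by 48.5 km.

Station 4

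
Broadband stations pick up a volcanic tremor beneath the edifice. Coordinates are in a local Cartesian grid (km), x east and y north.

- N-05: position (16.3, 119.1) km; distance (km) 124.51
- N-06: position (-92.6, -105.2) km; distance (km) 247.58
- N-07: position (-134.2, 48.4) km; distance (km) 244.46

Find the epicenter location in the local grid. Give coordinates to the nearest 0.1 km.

110.0 km east, 37.1 km north

Circle about each station: (x − 16.3)² + (y − 119.1)² = 124.51²; (x + 92.6)² + (y + 105.2)² = 247.58²; (x + 134.2)² + (y − 48.4)² = 244.46².
Subtracting pairs of circle equations eliminates x²+y² and gives linear equations (the radical axes):
-217.8 x − 448.6 y = -40601.82
-301.0 x − 141.4 y = -38356.25
Solving the 2×2 system: x ≈ 110.0, y ≈ 37.1 km.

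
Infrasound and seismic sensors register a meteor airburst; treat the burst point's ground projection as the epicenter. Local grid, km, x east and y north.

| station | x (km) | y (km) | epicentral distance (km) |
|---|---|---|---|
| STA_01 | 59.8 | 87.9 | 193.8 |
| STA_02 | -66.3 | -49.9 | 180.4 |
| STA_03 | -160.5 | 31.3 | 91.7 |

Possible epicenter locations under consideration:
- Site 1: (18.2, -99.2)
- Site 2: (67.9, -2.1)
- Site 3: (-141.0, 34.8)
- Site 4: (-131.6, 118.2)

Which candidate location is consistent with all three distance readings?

For each candidate, compare |candidate − station| to the reported distance:
Site 1: residuals STA_01 2.1, STA_02 82.6, STA_03 129.6 → max 129.6 km
Site 2: residuals STA_01 103.4, STA_02 37.9, STA_03 139.1 → max 139.1 km
Site 3: residuals STA_01 13.9, STA_02 67.5, STA_03 71.9 → max 71.9 km
Site 4: residuals STA_01 0.0, STA_02 0.1, STA_03 0.1 → max 0.1 km
Only Site 4 has all residuals ≈ 0.

Site 4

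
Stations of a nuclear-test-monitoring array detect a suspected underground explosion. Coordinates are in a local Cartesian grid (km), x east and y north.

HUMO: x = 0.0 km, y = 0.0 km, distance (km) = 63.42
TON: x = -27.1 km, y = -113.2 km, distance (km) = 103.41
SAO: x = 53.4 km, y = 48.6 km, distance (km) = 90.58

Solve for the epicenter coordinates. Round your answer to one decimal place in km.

x ≈ 47.7 km, y ≈ -41.8 km

Circle about each station: x² + y² = 63.42²; (x + 27.1)² + (y + 113.2)² = 103.41²; (x − 53.4)² + (y − 48.6)² = 90.58².
Subtracting the HUMO equation from the TON and SAO equations removes the quadratic terms:
-54.2 x − 226.4 y = 6877.12
106.8 x + 97.2 y = 1030.88
Solving the 2×2 system: x ≈ 47.7, y ≈ -41.8 km.
Check against HUMO (with the unrounded x, y): √(x²+y²) = 63.41 ≈ 63.42 km. ✓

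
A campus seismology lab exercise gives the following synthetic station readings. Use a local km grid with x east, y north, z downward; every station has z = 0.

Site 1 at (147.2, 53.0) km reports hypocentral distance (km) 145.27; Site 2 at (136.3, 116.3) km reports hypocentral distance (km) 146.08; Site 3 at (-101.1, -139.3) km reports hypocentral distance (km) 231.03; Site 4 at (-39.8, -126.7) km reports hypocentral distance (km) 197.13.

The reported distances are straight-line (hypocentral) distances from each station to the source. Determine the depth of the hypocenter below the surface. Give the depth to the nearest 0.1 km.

Each station gives a sphere (x−x_i)² + (y−y_i)² + z² = d_i² (stations at z=0).
Subtracting the Site 1 sphere from Site 2 and Site 3: z² cancels, leaving linear equations in x and y:
-21.8 x + 126.6 y = 7390.55
-496.6 x − 384.6 y = -27122.63
Solving: x ≈ 8.299, y ≈ 59.806 km (keep extra digits for the depth step; rounded: 8.3, 59.8).
Then from the Site 1 sphere: z² = 145.27² − (x − 147.2)² − (y − 53.0)² with x = 8.299, y = 59.806, so z ≈ 41.995 ≈ 42.0 km.
Check against Site 4 (with the unrounded solution): distance 197.13 ≈ 197.13 km. ✓

z ≈ 42.0 km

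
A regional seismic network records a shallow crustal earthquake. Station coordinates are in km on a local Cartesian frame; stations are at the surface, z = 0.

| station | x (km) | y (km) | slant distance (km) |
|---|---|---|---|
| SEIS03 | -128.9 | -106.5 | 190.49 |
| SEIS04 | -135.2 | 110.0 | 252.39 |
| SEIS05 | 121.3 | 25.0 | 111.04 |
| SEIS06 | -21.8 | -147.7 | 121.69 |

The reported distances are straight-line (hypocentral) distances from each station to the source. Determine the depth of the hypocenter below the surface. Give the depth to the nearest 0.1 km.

depth ≈ 31.0 km

Each station gives a sphere (x−x_i)² + (y−y_i)² + z² = d_i² (stations at z=0).
Subtracting the SEIS03 sphere from SEIS04 and SEIS05: z² cancels, leaving linear equations in x and y:
-12.6 x + 433.0 y = -24992.69
500.4 x + 263.0 y = 11337.79
Solving: x ≈ 52.196, y ≈ -56.201 km (keep extra digits for the depth step; rounded: 52.2, -56.2).
Then from the SEIS03 sphere: z² = 190.49² − (x + 128.9)² − (y + 106.5)² with x = 52.196, y = -56.201, so z ≈ 30.995 ≈ 31.0 km.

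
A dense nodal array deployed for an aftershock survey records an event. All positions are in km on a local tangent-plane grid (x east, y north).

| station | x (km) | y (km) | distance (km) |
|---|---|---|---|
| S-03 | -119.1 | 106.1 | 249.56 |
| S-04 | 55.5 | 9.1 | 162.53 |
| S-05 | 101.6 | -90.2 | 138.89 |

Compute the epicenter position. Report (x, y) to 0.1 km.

(-32.1, -127.8)

Circle about each station: (x + 119.1)² + (y − 106.1)² = 249.56²; (x − 55.5)² + (y − 9.1)² = 162.53²; (x − 101.6)² + (y + 90.2)² = 138.89².
Subtracting pairs of circle equations eliminates x²+y² and gives linear equations (the radical axes):
349.2 x − 194.0 y = 13585.23
441.4 x − 392.6 y = 36006.34
Solving the 2×2 system: x ≈ -32.1, y ≈ -127.8 km.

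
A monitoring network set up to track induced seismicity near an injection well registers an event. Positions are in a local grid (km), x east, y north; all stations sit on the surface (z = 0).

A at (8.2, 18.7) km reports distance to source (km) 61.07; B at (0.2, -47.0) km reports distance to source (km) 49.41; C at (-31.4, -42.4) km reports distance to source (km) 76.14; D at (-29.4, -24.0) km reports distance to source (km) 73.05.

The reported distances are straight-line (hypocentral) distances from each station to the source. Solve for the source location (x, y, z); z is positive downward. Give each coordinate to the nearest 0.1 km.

(39.9, -28.3, 22.7)

Each station gives a sphere (x−x_i)² + (y−y_i)² + z² = d_i² (stations at z=0).
Subtracting the A sphere from B and C: z² cancels, leaving linear equations in x and y:
-16.0 x − 131.4 y = 3080.31
-79.2 x − 122.2 y = 299.04
Solving: x ≈ 39.888, y ≈ -28.299 km (keep extra digits for the depth step; rounded: 39.9, -28.3).
Then from the A sphere: z² = 61.07² − (x − 8.2)² − (y − 18.7)² with x = 39.888, y = -28.299, so z ≈ 22.727 ≈ 22.7 km.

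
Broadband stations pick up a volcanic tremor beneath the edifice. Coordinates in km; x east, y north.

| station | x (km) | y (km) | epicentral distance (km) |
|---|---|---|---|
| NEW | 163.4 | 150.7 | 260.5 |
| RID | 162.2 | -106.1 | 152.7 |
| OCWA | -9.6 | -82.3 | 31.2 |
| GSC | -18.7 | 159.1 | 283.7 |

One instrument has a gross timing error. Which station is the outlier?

GSC

Solve using three stations at a time. Using NEW, RID, OCWA (subtract circle equations pairwise → linear system) gives (x, y) ≈ (15.5, -63.7).
Distances from that point to each station vs reported:
  NEW: calculated 260.5 vs reported 260.5 → residual 0.0 km
  RID: calculated 152.7 vs reported 152.7 → residual 0.0 km
  OCWA: calculated 31.2 vs reported 31.2 → residual 0.0 km
  GSC: calculated 225.4 vs reported 283.7 → residual 58.3 km
NEW, RID, OCWA are mutually consistent (residuals ≈ 0); GSC is off by 58.3 km.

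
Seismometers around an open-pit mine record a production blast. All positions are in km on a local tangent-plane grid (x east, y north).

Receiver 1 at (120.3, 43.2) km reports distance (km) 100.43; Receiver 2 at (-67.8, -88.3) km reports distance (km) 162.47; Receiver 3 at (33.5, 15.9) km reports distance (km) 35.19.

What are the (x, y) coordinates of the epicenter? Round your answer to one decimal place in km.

Circle about each station: (x − 120.3)² + (y − 43.2)² = 100.43²; (x + 67.8)² + (y + 88.3)² = 162.47²; (x − 33.5)² + (y − 15.9)² = 35.19².
Subtracting the Receiver 1 equation from the Receiver 2 and Receiver 3 equations removes the quadratic terms:
-376.2 x − 263.0 y = -20254.92
-173.6 x − 54.6 y = -6115.42
Solving the 2×2 system: x ≈ 20.0, y ≈ 48.4 km.

x ≈ 20.0 km, y ≈ 48.4 km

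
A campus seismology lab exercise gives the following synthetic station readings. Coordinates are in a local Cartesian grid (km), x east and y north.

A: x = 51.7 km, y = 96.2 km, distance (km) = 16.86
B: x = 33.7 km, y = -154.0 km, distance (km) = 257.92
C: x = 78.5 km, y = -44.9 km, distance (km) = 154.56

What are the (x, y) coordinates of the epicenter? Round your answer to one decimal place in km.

Circle about each station: (x − 51.7)² + (y − 96.2)² = 16.86²; (x − 33.7)² + (y + 154.0)² = 257.92²; (x − 78.5)² + (y + 44.9)² = 154.56².
Subtracting the A equation from the B and C equations removes the quadratic terms:
-36.0 x − 500.4 y = -53314.11
53.6 x − 282.2 y = -27353.60
Solving the 2×2 system: x ≈ 36.7, y ≈ 103.9 km.
Check against A (with the unrounded x, y): √((x − 51.7)²+(y − 96.2)²) = 16.85 ≈ 16.86 km. ✓

(36.7, 103.9)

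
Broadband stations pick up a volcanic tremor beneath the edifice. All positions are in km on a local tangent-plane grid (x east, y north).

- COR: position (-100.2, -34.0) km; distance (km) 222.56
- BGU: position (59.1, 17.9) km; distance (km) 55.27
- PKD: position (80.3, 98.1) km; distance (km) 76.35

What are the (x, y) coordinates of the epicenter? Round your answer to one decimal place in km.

x ≈ 113.2 km, y ≈ 29.2 km

Circle about each station: (x + 100.2)² + (y + 34.0)² = 222.56²; (x − 59.1)² + (y − 17.9)² = 55.27²; (x − 80.3)² + (y − 98.1)² = 76.35².
Subtracting the COR equation from the BGU and PKD equations removes the quadratic terms:
318.6 x + 103.8 y = 39095.36
361.0 x + 264.2 y = 48579.29
Solving the 2×2 system: x ≈ 113.2, y ≈ 29.2 km.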